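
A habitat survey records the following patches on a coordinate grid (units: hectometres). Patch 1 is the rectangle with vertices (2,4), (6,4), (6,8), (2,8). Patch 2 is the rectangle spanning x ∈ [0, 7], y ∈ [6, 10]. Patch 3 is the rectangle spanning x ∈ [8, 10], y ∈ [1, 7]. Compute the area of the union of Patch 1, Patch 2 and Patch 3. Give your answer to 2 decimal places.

By inclusion–exclusion:
Individual areas: |Patch 1| = 16, |Patch 2| = 28, |Patch 3| = 12.
|Patch 1∩Patch 2|: x∈[2,6], y∈[6,8] → 4·2 = 8.
|Patch 1∩Patch 3| = 0 (no overlap).
|Patch 2∩Patch 3| = 0 (no overlap).
|Patch 1∩Patch 2∩Patch 3| = 0.
|Patch 1 ∪ Patch 2 ∪ Patch 3| = 56 − 8 + 0 = 48.00.

48.00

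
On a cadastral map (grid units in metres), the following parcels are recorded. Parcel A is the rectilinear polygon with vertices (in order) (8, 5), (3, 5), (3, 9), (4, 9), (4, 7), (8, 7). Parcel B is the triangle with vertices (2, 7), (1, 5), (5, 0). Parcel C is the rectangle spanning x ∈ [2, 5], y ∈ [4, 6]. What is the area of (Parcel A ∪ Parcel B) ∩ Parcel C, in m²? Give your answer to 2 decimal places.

|Parcel A ∪ Parcel B| = 18.5.
|(Parcel A ∪ Parcel B) ∩ Parcel C| = 3.71.

3.71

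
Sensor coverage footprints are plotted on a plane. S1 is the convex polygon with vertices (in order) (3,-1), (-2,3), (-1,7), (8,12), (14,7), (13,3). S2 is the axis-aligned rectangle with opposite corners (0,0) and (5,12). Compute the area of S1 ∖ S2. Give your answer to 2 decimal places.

|S1| = 127.5, |S1∩S2| = 43.4972.
|S1 ∖ S2| = |S1| − |S1∩S2| = 127.5 − 43.4972 = 84.00.

84.00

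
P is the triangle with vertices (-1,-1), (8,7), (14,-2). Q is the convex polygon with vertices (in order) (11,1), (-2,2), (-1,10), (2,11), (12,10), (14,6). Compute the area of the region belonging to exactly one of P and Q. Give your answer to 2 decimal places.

136.02

|P| = 64.5, |Q| = 128.5, |P∩Q| = 28.4902.
|P △ Q| = |P| + |Q| − 2·|P∩Q| = 64.5 + 128.5 − 56.9804 = 136.02.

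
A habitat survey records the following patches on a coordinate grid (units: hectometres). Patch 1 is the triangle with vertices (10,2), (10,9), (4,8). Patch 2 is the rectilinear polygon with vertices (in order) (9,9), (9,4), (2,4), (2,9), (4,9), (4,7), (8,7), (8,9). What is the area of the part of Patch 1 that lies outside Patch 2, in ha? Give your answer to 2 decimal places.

11.75

|Patch 1| = 21, |Patch 1∩Patch 2| = 9.25.
|Patch 1 ∖ Patch 2| = |Patch 1| − |Patch 1∩Patch 2| = 21 − 9.25 = 11.75.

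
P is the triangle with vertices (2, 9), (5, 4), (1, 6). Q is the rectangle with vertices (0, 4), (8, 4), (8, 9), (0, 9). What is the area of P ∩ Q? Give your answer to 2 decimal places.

7.00

The intersection is the polygon with vertices (5,4), (1,6), (2,9).
By the shoelace formula its area is 7.00.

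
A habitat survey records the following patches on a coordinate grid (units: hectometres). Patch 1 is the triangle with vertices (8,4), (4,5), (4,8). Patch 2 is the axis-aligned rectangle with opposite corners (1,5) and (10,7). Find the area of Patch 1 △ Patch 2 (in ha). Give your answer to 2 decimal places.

|Patch 1| = 6, |Patch 2| = 18, |Patch 1∩Patch 2| = 4.
|Patch 1 △ Patch 2| = |Patch 1| + |Patch 2| − 2·|Patch 1∩Patch 2| = 6 + 18 − 8 = 16.00.

16.00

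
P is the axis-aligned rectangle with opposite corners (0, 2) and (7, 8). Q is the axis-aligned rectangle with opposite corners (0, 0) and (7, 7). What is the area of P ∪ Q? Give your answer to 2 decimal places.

56.00

By inclusion–exclusion:
Individual areas: |P| = 42, |Q| = 49.
|P∩Q|: x∈[0,7], y∈[2,7] → 7·5 = 35.
|P ∪ Q| = 91 − 35 = 56.00.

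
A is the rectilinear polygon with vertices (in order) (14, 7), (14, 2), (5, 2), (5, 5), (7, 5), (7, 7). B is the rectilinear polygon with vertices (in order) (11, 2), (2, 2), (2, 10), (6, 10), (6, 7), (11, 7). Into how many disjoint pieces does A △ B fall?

A △ B splits into 2 disjoint pieces (area 15, area 31).

2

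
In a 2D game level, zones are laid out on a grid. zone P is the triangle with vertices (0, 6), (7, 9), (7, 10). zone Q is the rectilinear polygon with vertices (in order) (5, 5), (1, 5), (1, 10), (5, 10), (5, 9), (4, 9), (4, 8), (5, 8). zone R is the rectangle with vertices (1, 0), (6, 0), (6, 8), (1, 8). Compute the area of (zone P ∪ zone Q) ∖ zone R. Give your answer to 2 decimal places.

9.33

|zone P ∪ zone Q| = 21.3333.
|(zone P ∪ zone Q) ∩ zone R| = 12.
|(zone P ∪ zone Q) ∖ zone R| = 21.3333 − 12 = 9.33.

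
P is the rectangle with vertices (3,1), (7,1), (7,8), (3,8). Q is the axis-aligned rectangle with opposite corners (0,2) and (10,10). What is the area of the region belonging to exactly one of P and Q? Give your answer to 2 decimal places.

|P∩Q|: x∈[3,7], y∈[2,8] → 4·6 = 24.
|P △ Q| = |P| + |Q| − 2·|P∩Q| = 28 + 80 − 48 = 60.00.

60.00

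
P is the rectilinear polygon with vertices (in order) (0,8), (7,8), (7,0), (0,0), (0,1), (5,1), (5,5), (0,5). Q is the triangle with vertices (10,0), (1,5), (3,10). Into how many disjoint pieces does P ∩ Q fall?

P ∩ Q is a single connected region.

1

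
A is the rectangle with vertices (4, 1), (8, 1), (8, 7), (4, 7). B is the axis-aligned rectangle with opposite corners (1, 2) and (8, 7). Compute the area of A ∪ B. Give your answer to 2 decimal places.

By inclusion–exclusion:
Individual areas: |A| = 24, |B| = 35.
|A∩B|: x∈[4,8], y∈[2,7] → 4·5 = 20.
|A ∪ B| = 59 − 20 = 39.00.

39.00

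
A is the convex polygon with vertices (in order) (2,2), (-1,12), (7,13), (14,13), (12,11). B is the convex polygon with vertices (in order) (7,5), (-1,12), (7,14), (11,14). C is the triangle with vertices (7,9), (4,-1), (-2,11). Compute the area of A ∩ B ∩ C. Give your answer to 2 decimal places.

The intersection is the polygon with vertices (0.872,10.362), (7,9), (6.05,5.832).
By the shoelace formula its area is 10.35.

10.35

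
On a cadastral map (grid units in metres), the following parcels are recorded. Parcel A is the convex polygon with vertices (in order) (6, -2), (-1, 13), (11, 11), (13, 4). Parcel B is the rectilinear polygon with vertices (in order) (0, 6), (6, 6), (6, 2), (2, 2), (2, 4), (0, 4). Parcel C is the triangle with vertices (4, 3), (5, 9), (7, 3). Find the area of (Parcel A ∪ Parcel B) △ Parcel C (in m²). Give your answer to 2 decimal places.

113.30

|Parcel A ∪ Parcel B| = 122.3.
|(Parcel A ∪ Parcel B) ∩ Parcel C| = 9.
|(Parcel A ∪ Parcel B) △ Parcel C| = 122.3 + 9 − 18 = 113.30.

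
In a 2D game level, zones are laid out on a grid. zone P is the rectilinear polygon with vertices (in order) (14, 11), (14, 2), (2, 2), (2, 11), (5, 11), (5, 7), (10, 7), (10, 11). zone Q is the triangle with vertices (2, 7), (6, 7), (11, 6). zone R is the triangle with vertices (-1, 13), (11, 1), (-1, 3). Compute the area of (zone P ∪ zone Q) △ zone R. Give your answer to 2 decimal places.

85.50

|zone P ∪ zone Q| = 88.
|(zone P ∪ zone Q) ∩ zone R| = 31.25.
|(zone P ∪ zone Q) △ zone R| = 88 + 60 − 62.5 = 85.50.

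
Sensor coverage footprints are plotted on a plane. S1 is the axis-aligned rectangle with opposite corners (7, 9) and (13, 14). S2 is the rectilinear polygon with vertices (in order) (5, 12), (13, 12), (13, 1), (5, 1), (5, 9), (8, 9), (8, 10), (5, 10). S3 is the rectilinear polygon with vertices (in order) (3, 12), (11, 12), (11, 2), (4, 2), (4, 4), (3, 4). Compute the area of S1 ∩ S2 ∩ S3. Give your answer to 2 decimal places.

11.00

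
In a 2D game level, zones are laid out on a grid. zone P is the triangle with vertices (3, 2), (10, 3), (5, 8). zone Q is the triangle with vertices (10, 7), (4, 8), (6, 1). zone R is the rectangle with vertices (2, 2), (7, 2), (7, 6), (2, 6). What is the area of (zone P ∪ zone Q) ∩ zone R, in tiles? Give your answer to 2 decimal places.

The region (zone P ∪ zone Q) ∩ zone R is the polygon with vertices (4.333,6), (7,6), (7,2.5), (6.667,2), (5.714,2), (5.608,2.373), (3,2).
By the shoelace formula its area is 12.74.

12.74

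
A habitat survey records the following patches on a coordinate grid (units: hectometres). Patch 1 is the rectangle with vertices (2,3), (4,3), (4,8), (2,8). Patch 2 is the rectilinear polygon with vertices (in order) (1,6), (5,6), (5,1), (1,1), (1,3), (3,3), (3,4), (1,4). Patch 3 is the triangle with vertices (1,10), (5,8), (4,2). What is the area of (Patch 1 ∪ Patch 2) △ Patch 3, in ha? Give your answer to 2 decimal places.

|Patch 1 ∪ Patch 2| = 23.
|(Patch 1 ∪ Patch 2) ∩ Patch 3| = 8.
|(Patch 1 ∪ Patch 2) △ Patch 3| = 23 + 13 − 16 = 20.00.

20.00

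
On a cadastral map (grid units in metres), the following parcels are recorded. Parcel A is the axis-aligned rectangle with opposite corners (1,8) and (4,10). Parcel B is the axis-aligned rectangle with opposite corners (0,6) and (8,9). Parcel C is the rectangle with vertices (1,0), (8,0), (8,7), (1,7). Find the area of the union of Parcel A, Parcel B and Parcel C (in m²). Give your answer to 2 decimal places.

69.00

By inclusion–exclusion:
Individual areas: |Parcel A| = 6, |Parcel B| = 24, |Parcel C| = 49.
|Parcel A∩Parcel B|: x∈[1,4], y∈[8,9] → 3·1 = 3.
|Parcel A∩Parcel C| = 0 (no overlap).
|Parcel B∩Parcel C|: x∈[1,8], y∈[6,7] → 7·1 = 7.
|Parcel A∩Parcel B∩Parcel C| = 0.
|Parcel A ∪ Parcel B ∪ Parcel C| = 79 − 10 + 0 = 69.00.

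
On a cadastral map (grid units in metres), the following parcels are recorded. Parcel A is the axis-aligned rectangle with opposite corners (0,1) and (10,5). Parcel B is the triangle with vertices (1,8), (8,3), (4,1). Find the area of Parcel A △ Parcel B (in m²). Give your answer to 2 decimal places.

|Parcel A| = 40, |Parcel B| = 17, |Parcel A∩Parcel B| = 12.6286.
|Parcel A △ Parcel B| = |Parcel A| + |Parcel B| − 2·|Parcel A∩Parcel B| = 40 + 17 − 25.2571 = 31.74.

31.74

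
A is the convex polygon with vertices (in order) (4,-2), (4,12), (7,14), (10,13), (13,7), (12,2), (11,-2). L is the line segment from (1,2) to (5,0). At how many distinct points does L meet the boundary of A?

1

The segment meets the boundary at (4,0.5).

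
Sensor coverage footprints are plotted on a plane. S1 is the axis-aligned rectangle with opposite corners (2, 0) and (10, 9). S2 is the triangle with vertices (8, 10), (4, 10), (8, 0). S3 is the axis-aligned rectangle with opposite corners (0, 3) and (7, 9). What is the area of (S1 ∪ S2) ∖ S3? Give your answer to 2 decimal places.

|S1 ∪ S2| = 75.8.
|(S1 ∪ S2) ∩ S3| = 30.
|(S1 ∪ S2) ∖ S3| = 75.8 − 30 = 45.80.

45.80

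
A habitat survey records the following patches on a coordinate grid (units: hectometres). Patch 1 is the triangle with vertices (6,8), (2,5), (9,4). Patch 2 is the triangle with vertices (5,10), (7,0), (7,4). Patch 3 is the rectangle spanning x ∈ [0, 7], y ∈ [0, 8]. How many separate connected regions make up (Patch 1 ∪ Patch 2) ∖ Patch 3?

(Patch 1 ∪ Patch 2) ∖ Patch 3 splits into 2 disjoint pieces (area 2.381, area 0.2667).

2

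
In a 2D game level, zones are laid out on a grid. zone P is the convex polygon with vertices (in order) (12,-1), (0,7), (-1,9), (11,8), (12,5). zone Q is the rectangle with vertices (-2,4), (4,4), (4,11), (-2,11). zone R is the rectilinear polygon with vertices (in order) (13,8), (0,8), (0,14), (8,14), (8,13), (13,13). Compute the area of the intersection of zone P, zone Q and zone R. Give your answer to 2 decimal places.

The intersection is the polygon with vertices (4,8.583), (4,8), (0,8), (0,8.917).
By the shoelace formula its area is 3.00.

3.00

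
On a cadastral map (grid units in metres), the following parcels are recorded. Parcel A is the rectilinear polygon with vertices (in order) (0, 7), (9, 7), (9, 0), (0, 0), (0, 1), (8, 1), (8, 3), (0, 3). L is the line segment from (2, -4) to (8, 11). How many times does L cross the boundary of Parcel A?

4

The segment meets the boundary at (6.4,7), (4.8,3), (4,1), (3.6,0).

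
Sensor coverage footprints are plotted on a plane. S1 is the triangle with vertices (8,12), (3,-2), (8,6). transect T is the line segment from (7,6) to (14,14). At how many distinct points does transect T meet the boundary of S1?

The segment meets the boundary at (8,7.143).

1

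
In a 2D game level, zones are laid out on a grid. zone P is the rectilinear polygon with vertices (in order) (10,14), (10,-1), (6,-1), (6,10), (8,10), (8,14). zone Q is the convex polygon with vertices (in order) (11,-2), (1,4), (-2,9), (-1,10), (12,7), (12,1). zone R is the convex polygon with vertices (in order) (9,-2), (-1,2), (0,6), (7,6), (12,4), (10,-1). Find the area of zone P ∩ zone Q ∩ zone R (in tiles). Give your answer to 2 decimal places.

22.87

The intersection is the polygon with vertices (9.333,-1), (6,1), (6,6), (7,6), (10,4.8), (10,-1).
By the shoelace formula its area is 22.87.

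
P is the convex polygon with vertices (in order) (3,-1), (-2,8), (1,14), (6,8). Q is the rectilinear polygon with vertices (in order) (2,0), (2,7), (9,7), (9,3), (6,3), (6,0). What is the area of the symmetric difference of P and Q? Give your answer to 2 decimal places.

65.36

|P| = 60, |Q| = 40, |P∩Q| = 17.3222.
|P △ Q| = |P| + |Q| − 2·|P∩Q| = 60 + 40 − 34.6444 = 65.36.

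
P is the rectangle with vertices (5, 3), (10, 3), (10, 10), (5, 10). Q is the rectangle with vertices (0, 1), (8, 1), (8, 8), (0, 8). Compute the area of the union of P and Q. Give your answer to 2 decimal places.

76.00

By inclusion–exclusion:
Individual areas: |P| = 35, |Q| = 56.
|P∩Q|: x∈[5,8], y∈[3,8] → 3·5 = 15.
|P ∪ Q| = 91 − 15 = 76.00.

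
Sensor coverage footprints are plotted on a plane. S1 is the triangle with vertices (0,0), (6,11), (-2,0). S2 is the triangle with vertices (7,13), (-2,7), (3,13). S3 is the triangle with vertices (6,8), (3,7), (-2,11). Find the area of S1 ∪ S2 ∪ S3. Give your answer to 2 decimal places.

29.57

By inclusion–exclusion:
Individual areas: |S1| = 11, |S2| = 12, |S3| = 8.5.
|S1∩S2| = 0.
|S1∩S3| = 0.7863.
|S2∩S3| = 1.1461.
|S1∩S2∩S3| = 0.
|S1 ∪ S2 ∪ S3| = 31.5 − 1.9324 + 0 = 29.57.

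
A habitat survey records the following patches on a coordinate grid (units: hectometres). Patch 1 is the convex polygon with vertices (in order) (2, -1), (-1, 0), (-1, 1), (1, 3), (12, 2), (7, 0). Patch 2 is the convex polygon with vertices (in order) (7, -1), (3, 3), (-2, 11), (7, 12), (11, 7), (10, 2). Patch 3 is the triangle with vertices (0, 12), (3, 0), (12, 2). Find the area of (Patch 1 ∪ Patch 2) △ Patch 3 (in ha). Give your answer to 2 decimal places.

|Patch 1 ∪ Patch 2| = 116.2286.
|(Patch 1 ∪ Patch 2) ∩ Patch 3| = 54.626.
|(Patch 1 ∪ Patch 2) △ Patch 3| = 116.2286 + 57 − 109.252 = 63.98.

63.98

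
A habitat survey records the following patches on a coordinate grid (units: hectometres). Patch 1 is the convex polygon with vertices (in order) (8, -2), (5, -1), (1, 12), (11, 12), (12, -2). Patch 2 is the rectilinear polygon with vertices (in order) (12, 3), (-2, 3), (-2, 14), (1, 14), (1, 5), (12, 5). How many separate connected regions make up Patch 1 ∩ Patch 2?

1

Patch 1 ∩ Patch 2 is a single connected region.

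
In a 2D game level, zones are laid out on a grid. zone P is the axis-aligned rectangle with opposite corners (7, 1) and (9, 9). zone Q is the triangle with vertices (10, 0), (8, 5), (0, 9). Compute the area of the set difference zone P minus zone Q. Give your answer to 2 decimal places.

10.61

|zone P| = 16, |zone P∩zone Q| = 5.3944.
|zone P ∖ zone Q| = |zone P| − |zone P∩zone Q| = 16 − 5.3944 = 10.61.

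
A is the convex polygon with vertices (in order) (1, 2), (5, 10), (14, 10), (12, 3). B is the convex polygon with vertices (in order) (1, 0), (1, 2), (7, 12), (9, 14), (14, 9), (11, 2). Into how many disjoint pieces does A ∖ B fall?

3

A ∖ B splits into 3 disjoint pieces (area 3.2, area 0.3889, area 1.1583).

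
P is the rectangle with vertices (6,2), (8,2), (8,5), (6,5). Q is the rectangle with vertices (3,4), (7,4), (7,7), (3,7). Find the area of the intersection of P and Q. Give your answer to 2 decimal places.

1.00

|P∩Q|: x∈[6,7], y∈[4,5] → 1·1 = 1.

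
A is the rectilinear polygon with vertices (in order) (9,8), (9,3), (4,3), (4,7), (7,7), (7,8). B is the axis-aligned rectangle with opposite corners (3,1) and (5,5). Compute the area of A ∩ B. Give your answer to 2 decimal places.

2.00

The intersection is the polygon with vertices (4,3), (4,5), (5,5), (5,3).
By the shoelace formula its area is 2.00.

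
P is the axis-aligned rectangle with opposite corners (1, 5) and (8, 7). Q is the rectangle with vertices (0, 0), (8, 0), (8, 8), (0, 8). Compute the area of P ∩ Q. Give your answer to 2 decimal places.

14.00

|P∩Q|: x∈[1,8], y∈[5,7] → 7·2 = 14.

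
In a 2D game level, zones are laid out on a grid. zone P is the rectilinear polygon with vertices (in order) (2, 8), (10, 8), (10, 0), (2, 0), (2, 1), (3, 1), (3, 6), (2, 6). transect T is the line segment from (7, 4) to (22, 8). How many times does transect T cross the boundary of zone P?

1

The segment meets the boundary at (10,4.8).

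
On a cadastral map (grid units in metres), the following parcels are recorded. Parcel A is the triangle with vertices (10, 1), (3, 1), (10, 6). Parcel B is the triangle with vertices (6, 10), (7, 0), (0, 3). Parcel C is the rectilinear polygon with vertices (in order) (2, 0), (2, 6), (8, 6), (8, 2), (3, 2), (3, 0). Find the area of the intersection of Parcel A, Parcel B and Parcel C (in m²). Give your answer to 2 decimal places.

1.92

The intersection is the polygon with vertices (6.64,3.6), (6.8,2), (4.4,2).
By the shoelace formula its area is 1.92.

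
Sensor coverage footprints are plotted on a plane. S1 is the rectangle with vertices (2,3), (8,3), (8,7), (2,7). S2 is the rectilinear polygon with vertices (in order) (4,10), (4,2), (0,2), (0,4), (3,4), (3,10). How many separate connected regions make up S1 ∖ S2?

S1 ∖ S2 splits into 2 disjoint pieces (area 16, area 3).

2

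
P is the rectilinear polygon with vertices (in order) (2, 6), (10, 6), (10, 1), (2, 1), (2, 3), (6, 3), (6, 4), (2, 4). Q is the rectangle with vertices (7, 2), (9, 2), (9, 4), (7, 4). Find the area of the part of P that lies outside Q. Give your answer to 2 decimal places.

32.00

|P| = 36, |P∩Q| = 4.
|P ∖ Q| = |P| − |P∩Q| = 36 − 4 = 32.00.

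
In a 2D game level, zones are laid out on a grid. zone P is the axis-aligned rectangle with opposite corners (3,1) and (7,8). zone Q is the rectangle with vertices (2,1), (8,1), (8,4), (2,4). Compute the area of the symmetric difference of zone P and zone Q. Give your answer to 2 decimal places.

22.00

|zone P∩zone Q|: x∈[3,7], y∈[1,4] → 4·3 = 12.
|zone P △ zone Q| = |zone P| + |zone Q| − 2·|zone P∩zone Q| = 28 + 18 − 24 = 22.00.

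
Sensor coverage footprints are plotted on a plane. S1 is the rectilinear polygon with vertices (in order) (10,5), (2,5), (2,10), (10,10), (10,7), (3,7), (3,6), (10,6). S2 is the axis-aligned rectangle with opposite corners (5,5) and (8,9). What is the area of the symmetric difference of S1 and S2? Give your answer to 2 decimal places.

|S1| = 33, |S2| = 12, |S1∩S2| = 9.
|S1 △ S2| = |S1| + |S2| − 2·|S1∩S2| = 33 + 12 − 18 = 27.00.

27.00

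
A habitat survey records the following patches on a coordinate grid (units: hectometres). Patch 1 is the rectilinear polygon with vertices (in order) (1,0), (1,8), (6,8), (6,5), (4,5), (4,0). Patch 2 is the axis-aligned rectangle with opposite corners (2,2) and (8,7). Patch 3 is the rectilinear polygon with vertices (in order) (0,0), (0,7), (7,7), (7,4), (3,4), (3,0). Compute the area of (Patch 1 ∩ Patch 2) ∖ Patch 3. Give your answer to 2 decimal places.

|Patch 1 ∩ Patch 2| = 14.
|(Patch 1 ∩ Patch 2) ∩ Patch 3| = 12.
|(Patch 1 ∩ Patch 2) ∖ Patch 3| = 14 − 12 = 2.00.

2.00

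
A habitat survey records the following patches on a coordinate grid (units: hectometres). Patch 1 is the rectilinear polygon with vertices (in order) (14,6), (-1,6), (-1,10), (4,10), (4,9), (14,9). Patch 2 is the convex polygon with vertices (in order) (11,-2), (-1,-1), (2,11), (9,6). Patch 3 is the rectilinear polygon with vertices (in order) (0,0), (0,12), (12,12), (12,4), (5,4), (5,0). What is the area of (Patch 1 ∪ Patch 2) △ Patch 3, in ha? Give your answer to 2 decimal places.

86.07

|Patch 1 ∪ Patch 2| = 126.9286.
|(Patch 1 ∪ Patch 2) ∩ Patch 3| = 78.4286.
|(Patch 1 ∪ Patch 2) △ Patch 3| = 126.9286 + 116 − 156.8571 = 86.07.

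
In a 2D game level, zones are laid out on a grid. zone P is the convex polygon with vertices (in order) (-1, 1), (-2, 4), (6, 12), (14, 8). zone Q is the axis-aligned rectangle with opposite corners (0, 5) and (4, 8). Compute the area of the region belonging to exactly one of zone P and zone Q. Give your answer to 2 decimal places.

|zone P| = 74, |zone Q| = 12, |zone P∩zone Q| = 10.
|zone P △ zone Q| = |zone P| + |zone Q| − 2·|zone P∩zone Q| = 74 + 12 − 20 = 66.00.

66.00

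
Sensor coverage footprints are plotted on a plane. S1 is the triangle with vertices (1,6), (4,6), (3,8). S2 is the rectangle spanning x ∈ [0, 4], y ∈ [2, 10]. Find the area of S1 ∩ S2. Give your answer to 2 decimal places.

The intersection is the polygon with vertices (1,6), (3,8), (4,6).
By the shoelace formula its area is 3.00.

3.00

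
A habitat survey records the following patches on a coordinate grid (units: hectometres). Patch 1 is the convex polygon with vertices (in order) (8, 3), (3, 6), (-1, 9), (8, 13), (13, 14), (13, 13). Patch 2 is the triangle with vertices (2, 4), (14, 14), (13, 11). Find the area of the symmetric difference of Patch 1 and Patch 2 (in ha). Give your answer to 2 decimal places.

66.85

|Patch 1| = 74, |Patch 2| = 13, |Patch 1∩Patch 2| = 10.0743.
|Patch 1 △ Patch 2| = |Patch 1| + |Patch 2| − 2·|Patch 1∩Patch 2| = 74 + 13 − 20.1486 = 66.85.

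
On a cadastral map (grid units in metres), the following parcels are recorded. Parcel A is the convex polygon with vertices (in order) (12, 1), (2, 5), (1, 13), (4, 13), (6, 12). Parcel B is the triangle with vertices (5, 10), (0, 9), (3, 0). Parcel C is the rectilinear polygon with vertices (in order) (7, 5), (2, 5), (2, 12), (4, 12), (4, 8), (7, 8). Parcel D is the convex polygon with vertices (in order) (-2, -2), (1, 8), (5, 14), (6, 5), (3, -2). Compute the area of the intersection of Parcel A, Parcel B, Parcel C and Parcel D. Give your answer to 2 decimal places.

10.10

The intersection is the polygon with vertices (4,8), (4.6,8), (4,5), (2,5), (2,9.4), (4,9.8).
By the shoelace formula its area is 10.10.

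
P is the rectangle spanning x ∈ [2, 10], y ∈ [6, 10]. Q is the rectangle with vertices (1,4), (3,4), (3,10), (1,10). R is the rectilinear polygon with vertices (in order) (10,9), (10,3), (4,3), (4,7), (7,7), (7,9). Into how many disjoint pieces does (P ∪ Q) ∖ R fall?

(P ∪ Q) ∖ R is a single connected region.

1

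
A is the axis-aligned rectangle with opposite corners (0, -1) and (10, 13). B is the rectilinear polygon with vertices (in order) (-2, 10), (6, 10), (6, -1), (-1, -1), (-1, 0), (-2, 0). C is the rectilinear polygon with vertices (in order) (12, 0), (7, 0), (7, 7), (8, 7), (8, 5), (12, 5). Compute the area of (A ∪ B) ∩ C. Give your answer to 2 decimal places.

17.00

The region (A ∪ B) ∩ C is the polygon with vertices (10,0), (7,0), (7,7), (8,7), (8,5), (10,5).
By the shoelace formula its area is 17.00.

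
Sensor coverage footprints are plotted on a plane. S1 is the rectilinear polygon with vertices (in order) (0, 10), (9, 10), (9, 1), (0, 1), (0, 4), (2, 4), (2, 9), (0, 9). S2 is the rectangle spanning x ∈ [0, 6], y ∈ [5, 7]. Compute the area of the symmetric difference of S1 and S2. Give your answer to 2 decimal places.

67.00

|S1| = 71, |S2| = 12, |S1∩S2| = 8.
|S1 △ S2| = |S1| + |S2| − 2·|S1∩S2| = 71 + 12 − 16 = 67.00.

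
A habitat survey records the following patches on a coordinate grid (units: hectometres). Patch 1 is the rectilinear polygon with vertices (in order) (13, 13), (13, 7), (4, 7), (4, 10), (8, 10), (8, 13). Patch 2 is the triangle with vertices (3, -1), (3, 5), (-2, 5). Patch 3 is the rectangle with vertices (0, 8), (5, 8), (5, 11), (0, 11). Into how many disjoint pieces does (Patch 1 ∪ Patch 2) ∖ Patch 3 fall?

(Patch 1 ∪ Patch 2) ∖ Patch 3 splits into 2 disjoint pieces (area 40, area 15).

2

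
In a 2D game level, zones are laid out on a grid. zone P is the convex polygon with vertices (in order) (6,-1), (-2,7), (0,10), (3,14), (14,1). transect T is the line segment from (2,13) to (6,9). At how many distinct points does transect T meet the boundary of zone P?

1

The segment meets the boundary at (2.143,12.857).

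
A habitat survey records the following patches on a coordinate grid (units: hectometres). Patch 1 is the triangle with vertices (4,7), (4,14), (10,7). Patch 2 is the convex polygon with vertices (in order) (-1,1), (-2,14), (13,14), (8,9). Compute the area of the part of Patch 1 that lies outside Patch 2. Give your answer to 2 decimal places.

4.56

|Patch 1| = 21, |Patch 1∩Patch 2| = 16.4423.
|Patch 1 ∖ Patch 2| = |Patch 1| − |Patch 1∩Patch 2| = 21 − 16.4423 = 4.56.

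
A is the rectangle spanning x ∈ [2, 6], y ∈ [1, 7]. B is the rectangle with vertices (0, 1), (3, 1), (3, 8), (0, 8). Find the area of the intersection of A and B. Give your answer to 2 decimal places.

6.00

|A∩B|: x∈[2,3], y∈[1,7] → 1·6 = 6.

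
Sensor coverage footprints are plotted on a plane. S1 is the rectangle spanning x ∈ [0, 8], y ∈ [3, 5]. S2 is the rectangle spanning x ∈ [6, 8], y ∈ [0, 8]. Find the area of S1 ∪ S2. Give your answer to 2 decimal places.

By inclusion–exclusion:
Individual areas: |S1| = 16, |S2| = 16.
|S1∩S2|: x∈[6,8], y∈[3,5] → 2·2 = 4.
|S1 ∪ S2| = 32 − 4 = 28.00.

28.00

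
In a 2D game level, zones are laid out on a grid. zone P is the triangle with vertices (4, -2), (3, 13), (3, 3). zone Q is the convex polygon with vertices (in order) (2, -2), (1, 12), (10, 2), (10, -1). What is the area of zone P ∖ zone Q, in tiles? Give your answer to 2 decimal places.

0.38

|zone P| = 5, |zone P∩zone Q| = 4.6222.
|zone P ∖ zone Q| = |zone P| − |zone P∩zone Q| = 5 − 4.6222 = 0.38.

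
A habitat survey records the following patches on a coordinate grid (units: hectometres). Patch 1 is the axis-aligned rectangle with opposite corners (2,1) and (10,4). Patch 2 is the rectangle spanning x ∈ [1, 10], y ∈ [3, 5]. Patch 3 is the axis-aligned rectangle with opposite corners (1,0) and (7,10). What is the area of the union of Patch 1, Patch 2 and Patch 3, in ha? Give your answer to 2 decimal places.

72.00

By inclusion–exclusion:
Individual areas: |Patch 1| = 24, |Patch 2| = 18, |Patch 3| = 60.
|Patch 1∩Patch 2|: x∈[2,10], y∈[3,4] → 8·1 = 8.
|Patch 1∩Patch 3|: x∈[2,7], y∈[1,4] → 5·3 = 15.
|Patch 2∩Patch 3|: x∈[1,7], y∈[3,5] → 6·2 = 12.
|Patch 1∩Patch 2∩Patch 3| = 5.
|Patch 1 ∪ Patch 2 ∪ Patch 3| = 102 − 35 + 5 = 72.00.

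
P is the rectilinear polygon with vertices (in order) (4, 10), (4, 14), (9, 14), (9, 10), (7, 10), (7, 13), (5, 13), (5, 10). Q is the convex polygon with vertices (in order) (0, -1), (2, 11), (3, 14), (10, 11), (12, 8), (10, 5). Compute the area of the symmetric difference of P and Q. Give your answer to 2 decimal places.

95.81

|P| = 14, |Q| = 96, |P∩Q| = 7.0952.
|P △ Q| = |P| + |Q| − 2·|P∩Q| = 14 + 96 − 14.1905 = 95.81.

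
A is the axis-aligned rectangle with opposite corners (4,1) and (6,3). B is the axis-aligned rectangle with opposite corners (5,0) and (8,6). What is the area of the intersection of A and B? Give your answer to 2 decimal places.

|A∩B|: x∈[5,6], y∈[1,3] → 1·2 = 2.

2.00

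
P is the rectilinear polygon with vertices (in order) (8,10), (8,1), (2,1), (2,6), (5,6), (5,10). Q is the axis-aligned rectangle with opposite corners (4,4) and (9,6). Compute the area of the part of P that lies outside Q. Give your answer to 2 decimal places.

34.00

|P| = 42, |P∩Q| = 8.
|P ∖ Q| = |P| − |P∩Q| = 42 − 8 = 34.00.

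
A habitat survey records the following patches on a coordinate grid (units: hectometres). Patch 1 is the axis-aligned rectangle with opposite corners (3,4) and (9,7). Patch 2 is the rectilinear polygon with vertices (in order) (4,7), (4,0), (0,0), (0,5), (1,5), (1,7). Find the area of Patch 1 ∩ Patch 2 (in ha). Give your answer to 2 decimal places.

3.00

The intersection is the polygon with vertices (4,7), (4,4), (3,4), (3,7).
By the shoelace formula its area is 3.00.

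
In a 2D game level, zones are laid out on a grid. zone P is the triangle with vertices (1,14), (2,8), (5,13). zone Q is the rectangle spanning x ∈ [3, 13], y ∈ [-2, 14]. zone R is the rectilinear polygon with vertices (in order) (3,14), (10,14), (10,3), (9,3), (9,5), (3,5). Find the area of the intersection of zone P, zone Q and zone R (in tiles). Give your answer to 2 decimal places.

3.83

The intersection is the polygon with vertices (3,9.667), (3,13.5), (5,13).
By the shoelace formula its area is 3.83.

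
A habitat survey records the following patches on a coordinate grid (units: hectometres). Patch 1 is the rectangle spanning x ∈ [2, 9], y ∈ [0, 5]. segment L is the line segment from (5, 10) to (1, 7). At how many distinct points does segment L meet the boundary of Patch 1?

The segment lies entirely outside Patch 1 and never meets its boundary.

0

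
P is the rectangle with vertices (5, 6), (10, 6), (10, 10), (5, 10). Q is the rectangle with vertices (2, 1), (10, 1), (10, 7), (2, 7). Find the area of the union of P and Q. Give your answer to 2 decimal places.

63.00

By inclusion–exclusion:
Individual areas: |P| = 20, |Q| = 48.
|P∩Q|: x∈[5,10], y∈[6,7] → 5·1 = 5.
|P ∪ Q| = 68 − 5 = 63.00.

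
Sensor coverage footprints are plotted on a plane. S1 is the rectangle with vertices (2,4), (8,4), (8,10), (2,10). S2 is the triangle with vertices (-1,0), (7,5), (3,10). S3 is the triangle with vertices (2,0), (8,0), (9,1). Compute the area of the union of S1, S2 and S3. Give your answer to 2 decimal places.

By inclusion–exclusion:
Individual areas: |S1| = 36, |S2| = 30, |S3| = 3.
|S1∩S2| = 17.95.
|S1∩S3| = 0.
|S2∩S3| = 0.
|S1∩S2∩S3| = 0.
|S1 ∪ S2 ∪ S3| = 69 − 17.95 + 0 = 51.05.

51.05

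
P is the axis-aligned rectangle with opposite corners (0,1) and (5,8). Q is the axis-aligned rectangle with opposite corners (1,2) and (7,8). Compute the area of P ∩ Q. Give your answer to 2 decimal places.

24.00

|P∩Q|: x∈[1,5], y∈[2,8] → 4·6 = 24.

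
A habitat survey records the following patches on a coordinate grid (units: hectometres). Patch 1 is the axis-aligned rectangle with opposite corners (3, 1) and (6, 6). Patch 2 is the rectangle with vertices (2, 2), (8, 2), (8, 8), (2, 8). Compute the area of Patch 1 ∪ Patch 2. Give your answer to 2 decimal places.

39.00

By inclusion–exclusion:
Individual areas: |Patch 1| = 15, |Patch 2| = 36.
|Patch 1∩Patch 2|: x∈[3,6], y∈[2,6] → 3·4 = 12.
|Patch 1 ∪ Patch 2| = 51 − 12 = 39.00.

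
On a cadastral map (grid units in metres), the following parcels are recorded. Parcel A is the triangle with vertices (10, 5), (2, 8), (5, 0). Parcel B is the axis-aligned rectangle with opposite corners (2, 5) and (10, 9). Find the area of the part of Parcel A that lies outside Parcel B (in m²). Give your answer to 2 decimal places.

17.19

|Parcel A| = 27.5, |Parcel A∩Parcel B| = 10.3125.
|Parcel A ∖ Parcel B| = |Parcel A| − |Parcel A∩Parcel B| = 27.5 − 10.3125 = 17.19.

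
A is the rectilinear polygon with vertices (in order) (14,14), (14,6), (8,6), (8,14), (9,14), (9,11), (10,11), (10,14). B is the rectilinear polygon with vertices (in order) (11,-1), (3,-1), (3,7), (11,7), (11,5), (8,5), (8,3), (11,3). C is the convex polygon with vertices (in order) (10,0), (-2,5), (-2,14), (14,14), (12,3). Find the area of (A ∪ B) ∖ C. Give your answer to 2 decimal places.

|A ∪ B| = 100.
|(A ∪ B) ∩ C| = 75.2235.
|(A ∪ B) ∖ C| = 100 − 75.2235 = 24.78.

24.78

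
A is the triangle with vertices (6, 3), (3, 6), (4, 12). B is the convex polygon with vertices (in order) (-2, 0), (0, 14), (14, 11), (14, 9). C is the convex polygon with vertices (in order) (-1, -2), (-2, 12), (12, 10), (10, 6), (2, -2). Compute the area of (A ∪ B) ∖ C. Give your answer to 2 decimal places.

31.29

|A ∪ B| = 117.4978.
|(A ∪ B) ∩ C| = 86.2065.
|(A ∪ B) ∖ C| = 117.4978 − 86.2065 = 31.29.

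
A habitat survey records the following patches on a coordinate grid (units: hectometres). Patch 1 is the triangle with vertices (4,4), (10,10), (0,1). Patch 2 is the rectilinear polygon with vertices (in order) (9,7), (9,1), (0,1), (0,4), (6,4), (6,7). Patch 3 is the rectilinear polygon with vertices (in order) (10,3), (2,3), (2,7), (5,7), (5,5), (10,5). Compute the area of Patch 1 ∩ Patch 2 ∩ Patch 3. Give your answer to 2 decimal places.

0.56

The intersection is the polygon with vertices (4,4), (2.667,3), (2.222,3), (3.333,4).
By the shoelace formula its area is 0.56.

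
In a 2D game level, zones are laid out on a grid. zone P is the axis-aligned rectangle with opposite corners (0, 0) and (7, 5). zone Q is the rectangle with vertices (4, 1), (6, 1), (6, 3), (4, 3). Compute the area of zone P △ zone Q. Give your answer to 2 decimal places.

31.00

|zone P∩zone Q|: x∈[4,6], y∈[1,3] → 2·2 = 4.
|zone P △ zone Q| = |zone P| + |zone Q| − 2·|zone P∩zone Q| = 35 + 4 − 8 = 31.00.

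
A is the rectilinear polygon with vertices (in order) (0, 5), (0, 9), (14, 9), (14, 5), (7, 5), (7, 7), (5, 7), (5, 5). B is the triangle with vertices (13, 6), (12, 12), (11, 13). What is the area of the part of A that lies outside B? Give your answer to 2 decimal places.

|A| = 52, |A∩B| = 0.5357.
|A ∖ B| = |A| − |A∩B| = 52 − 0.5357 = 51.46.

51.46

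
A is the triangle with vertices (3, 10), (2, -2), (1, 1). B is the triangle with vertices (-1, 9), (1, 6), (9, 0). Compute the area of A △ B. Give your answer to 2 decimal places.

|A| = 7.5, |B| = 6, |A∩B| = 0.5556.
|A △ B| = |A| + |B| − 2·|A∩B| = 7.5 + 6 − 1.1111 = 12.39.

12.39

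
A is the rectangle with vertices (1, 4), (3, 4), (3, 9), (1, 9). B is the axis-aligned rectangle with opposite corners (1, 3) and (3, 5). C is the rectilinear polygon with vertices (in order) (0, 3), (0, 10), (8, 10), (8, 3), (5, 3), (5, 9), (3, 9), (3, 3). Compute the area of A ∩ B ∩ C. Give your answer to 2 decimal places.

The intersection is the polygon with vertices (1,4), (1,5), (3,5), (3,4).
By the shoelace formula its area is 2.00.

2.00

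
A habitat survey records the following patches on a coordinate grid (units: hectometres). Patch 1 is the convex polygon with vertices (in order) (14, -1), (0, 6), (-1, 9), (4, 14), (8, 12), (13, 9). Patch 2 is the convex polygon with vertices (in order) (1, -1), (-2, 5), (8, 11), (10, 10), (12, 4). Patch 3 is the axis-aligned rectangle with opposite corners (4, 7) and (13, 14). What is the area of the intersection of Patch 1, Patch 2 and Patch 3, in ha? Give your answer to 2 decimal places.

19.70

The intersection is the polygon with vertices (8,11), (10,10), (11,7), (4,7), (4,8.6).
By the shoelace formula its area is 19.70.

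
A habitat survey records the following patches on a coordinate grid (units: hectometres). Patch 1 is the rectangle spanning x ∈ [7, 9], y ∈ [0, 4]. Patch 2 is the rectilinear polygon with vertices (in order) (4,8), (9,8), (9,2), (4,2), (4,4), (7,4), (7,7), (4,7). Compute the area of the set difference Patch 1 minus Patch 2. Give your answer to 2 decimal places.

4.00

|Patch 1| = 8, |Patch 1∩Patch 2| = 4.
|Patch 1 ∖ Patch 2| = |Patch 1| − |Patch 1∩Patch 2| = 8 − 4 = 4.00.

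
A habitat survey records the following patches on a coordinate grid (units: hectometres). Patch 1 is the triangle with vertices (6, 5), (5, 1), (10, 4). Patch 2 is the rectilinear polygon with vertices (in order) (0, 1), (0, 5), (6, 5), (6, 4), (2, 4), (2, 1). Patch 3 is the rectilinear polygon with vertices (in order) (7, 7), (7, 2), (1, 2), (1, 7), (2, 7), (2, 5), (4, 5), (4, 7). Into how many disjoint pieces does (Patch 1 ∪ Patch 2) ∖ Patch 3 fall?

3

(Patch 1 ∪ Patch 2) ∖ Patch 3 splits into 3 disjoint pieces (area 3.825, area 0.7083, area 5).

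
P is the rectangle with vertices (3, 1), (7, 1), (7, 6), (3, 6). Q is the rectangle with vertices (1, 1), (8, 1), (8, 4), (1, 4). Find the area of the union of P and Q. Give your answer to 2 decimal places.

29.00

By inclusion–exclusion:
Individual areas: |P| = 20, |Q| = 21.
|P∩Q|: x∈[3,7], y∈[1,4] → 4·3 = 12.
|P ∪ Q| = 41 − 12 = 29.00.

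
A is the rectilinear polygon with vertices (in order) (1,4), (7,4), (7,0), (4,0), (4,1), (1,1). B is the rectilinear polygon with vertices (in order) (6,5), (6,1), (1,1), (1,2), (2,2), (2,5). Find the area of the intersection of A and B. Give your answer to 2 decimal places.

The intersection is the polygon with vertices (6,4), (6,1), (4,1), (1,1), (1,2), (2,2), (2,4).
By the shoelace formula its area is 13.00.

13.00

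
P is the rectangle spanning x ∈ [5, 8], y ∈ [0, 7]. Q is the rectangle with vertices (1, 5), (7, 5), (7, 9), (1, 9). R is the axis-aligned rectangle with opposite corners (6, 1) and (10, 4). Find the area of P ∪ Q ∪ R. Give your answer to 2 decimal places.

By inclusion–exclusion:
Individual areas: |P| = 21, |Q| = 24, |R| = 12.
|P∩Q|: x∈[5,7], y∈[5,7] → 2·2 = 4.
|P∩R|: x∈[6,8], y∈[1,4] → 2·3 = 6.
|Q∩R| = 0 (no overlap).
|P∩Q∩R| = 0.
|P ∪ Q ∪ R| = 57 − 10 + 0 = 47.00.

47.00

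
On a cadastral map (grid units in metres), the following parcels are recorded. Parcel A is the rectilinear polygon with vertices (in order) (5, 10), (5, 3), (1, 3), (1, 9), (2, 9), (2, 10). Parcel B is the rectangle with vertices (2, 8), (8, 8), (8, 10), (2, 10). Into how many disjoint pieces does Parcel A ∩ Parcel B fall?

Parcel A ∩ Parcel B is a single connected region.

1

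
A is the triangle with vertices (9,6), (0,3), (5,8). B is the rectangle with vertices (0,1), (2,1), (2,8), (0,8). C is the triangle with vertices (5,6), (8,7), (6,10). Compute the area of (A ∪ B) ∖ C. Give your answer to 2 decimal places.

|A ∪ B| = 27.6667.
|(A ∪ B) ∩ C| = 1.9556.
|(A ∪ B) ∖ C| = 27.6667 − 1.9556 = 25.71.

25.71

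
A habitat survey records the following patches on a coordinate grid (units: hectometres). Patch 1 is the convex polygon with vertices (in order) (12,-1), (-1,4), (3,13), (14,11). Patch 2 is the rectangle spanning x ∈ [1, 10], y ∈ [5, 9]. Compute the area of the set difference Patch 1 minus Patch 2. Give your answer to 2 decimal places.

100.56

|Patch 1| = 136.5, |Patch 1∩Patch 2| = 35.9444.
|Patch 1 ∖ Patch 2| = |Patch 1| − |Patch 1∩Patch 2| = 136.5 − 35.9444 = 100.56.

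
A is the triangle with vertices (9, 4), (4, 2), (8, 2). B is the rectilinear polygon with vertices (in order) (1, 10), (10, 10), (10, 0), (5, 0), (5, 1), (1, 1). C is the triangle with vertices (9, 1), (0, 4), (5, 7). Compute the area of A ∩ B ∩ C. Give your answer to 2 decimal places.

2.55

The intersection is the polygon with vertices (6,2), (4.909,2.364), (7.421,3.368), (8.143,2.286), (8,2).
By the shoelace formula its area is 2.55.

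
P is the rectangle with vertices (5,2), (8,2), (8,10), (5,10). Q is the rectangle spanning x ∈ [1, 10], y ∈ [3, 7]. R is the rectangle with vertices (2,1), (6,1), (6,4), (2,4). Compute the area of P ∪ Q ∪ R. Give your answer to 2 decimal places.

By inclusion–exclusion:
Individual areas: |P| = 24, |Q| = 36, |R| = 12.
|P∩Q|: x∈[5,8], y∈[3,7] → 3·4 = 12.
|P∩R|: x∈[5,6], y∈[2,4] → 1·2 = 2.
|Q∩R|: x∈[2,6], y∈[3,4] → 4·1 = 4.
|P∩Q∩R| = 1.
|P ∪ Q ∪ R| = 72 − 18 + 1 = 55.00.

55.00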